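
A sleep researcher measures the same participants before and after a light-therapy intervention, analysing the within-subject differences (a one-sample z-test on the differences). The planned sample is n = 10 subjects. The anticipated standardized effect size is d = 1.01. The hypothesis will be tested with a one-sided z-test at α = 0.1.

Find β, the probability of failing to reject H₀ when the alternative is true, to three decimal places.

β ≈ 0.028

Noncentrality parameter: δ = d·√n = 1.01 × √10 = 3.1939
One-sided α = 0.1 → critical value z_{0.1} = 1.282.
Power = P(Z > 1.282 − δ) = Φ(1.912) = 0.9721.
Type II error: β = 1 − power = 1 − 0.9721 = 0.0279.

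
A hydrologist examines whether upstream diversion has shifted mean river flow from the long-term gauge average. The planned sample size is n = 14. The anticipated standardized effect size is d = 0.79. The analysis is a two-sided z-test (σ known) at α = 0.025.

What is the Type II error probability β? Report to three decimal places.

Noncentrality parameter: δ = d·√n = 0.79 × √14 = 2.9559
Two-sided α = 0.025 → critical value z_{0.0125} = 2.241.
Power = Φ(δ − 2.241) + Φ(−δ − 2.241) = Φ(0.715) + Φ(-5.197) = 0.7625 + 0.0000 = 0.7625.
Type II error: β = 1 − power = 1 − 0.7625 = 0.2375.

β ≈ 0.237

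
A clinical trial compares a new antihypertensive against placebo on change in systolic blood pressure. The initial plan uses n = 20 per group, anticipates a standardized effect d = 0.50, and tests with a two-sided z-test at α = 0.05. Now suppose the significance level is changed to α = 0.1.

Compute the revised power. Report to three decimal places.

δ = d·√(n/2) = 0.50 × √(20/2) = 1.5811 (unchanged). New critical value: z_{0.05} = 1.645.
Revised power = Φ(δ − 1.645) + Φ(−δ − 1.645) = Φ(-0.064) + Φ(-3.226) = 0.4746 + 0.0006 = 0.4752.

Power ≈ 0.475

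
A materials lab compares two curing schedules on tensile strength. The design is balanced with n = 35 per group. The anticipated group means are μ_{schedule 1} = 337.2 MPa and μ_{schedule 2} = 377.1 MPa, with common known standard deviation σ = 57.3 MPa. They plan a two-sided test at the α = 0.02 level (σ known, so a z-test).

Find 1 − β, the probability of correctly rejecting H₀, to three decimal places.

Standardized effect: d = |μ_{schedule 1} − μ_{schedule 2}| / σ = |337.2 − 377.1| / 57.3 = 0.6963
Noncentrality parameter: δ = d·√(n/2) = 0.6963 × √(35/2) = 2.9130
Critical value for a two-sided test at α = 0.02: z_{α/2} = 2.326.
Power = Φ(δ − 2.326) + Φ(−δ − 2.326) = Φ(0.587) + Φ(-5.239) = 0.7213 + 0.0000 = 0.7213.

Power ≈ 0.721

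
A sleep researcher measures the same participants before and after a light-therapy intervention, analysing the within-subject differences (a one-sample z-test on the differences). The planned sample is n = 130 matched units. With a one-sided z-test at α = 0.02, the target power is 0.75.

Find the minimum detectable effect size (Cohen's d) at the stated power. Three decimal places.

Need Φ(δ − 2.054) = 0.75, so δ = 2.054 + 0.674 = 2.728.
δ = d·√n ⇒ d = δ/√n = 2.728/√130 = 0.2393.

d ≈ 0.239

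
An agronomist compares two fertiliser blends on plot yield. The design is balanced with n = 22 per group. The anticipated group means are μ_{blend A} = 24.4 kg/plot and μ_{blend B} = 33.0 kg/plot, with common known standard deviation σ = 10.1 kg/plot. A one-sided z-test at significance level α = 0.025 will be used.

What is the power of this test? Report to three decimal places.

Power ≈ 0.806

Standardized effect: d = |μ_{blend A} − μ_{blend B}| / σ = |24.4 − 33.0| / 10.1 = 0.8515
Noncentrality parameter: δ = d·√(n/2) = 0.8515 × √(22/2) = 2.8241
Critical value for a one-sided test at α = 0.025: z_α = 1.960.
Power = P(Z > 1.960 − δ) = Φ(0.864) = 0.8062.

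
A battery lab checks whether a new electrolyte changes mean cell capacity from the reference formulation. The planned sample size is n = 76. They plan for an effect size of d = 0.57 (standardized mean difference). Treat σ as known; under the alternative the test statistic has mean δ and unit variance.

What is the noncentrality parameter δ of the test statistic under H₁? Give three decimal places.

The noncentrality parameter scales effect size by the design's sample-size factor: δ = d·√n = 0.57 × √76 = 4.9691

δ ≈ 4.969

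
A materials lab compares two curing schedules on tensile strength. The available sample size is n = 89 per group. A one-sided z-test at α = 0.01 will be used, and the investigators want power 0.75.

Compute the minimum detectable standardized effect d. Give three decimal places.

Need Φ(δ − 2.326) = 0.75, so δ = 2.326 + 0.674 = 3.001.
δ = d·√(n/2) ⇒ d = δ/√(n/2) = 3.001/√(89/2) = 0.4498.

d ≈ 0.450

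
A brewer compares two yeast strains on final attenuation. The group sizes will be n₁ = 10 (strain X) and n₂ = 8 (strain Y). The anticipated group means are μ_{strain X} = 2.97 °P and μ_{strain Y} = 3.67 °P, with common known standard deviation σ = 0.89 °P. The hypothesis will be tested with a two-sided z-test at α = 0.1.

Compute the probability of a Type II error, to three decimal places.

Standardized effect: d = |μ_{strain X} − μ_{strain Y}| / σ = |2.97 − 3.67| / 0.89 = 0.7865
Noncentrality parameter: λ = d / √(1/n₁ + 1/n₂) = 0.7865 / √(1/10 + 1/8) = 1.6581
Two-sided α = 0.1 → critical value z_{0.05} = 1.645.
Power = Φ(λ − 1.645) + Φ(−λ − 1.645) = Φ(0.013) + Φ(-3.303) = 0.5053 + 0.0005 = 0.5058.
Type II error: β = 1 − power = 1 − 0.5058 = 0.4942.

β ≈ 0.494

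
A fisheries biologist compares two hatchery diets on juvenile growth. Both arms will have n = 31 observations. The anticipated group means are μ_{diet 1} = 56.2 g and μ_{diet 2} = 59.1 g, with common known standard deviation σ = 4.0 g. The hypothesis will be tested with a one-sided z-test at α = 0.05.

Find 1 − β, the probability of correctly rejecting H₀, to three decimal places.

Power ≈ 0.887

Standardized effect: d = |μ_{diet 1} − μ_{diet 2}| / σ = |56.2 − 59.1| / 4.0 = 0.7250
Noncentrality parameter: δ = d·√(n/2) = 0.7250 × √(31/2) = 2.8543
One-sided α = 0.05 → critical value z_{0.05} = 1.645.
Power = P(Z > 1.645 − δ) = Φ(1.209) = 0.8868.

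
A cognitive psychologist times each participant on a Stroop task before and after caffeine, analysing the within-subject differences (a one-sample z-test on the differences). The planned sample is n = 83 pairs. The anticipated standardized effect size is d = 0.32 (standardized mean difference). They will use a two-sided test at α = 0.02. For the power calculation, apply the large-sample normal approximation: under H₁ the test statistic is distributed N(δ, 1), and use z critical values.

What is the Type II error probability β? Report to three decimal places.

Noncentrality parameter: δ = d·√n = 0.32 × √83 = 2.9153
Critical value for a two-sided test at α = 0.02: z_{α/2} = 2.326.
Power = Φ(δ − 2.326) + Φ(−δ − 2.326) = Φ(0.589) + Φ(-5.242) = 0.7221 + 0.0000 = 0.7221.
Type II error: β = 1 − power = 1 − 0.7221 = 0.2779.

β ≈ 0.278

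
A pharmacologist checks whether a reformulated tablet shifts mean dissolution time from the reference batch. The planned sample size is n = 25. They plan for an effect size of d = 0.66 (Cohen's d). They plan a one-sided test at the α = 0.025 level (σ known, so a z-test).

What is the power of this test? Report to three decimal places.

Power ≈ 0.910

Noncentrality parameter: λ = d·√n = 0.66 × √25 = 3.3000
Critical value for a one-sided test at α = 0.025: z_α = 1.960.
Power = Φ(λ − 1.960) = Φ(1.340) = 0.9099.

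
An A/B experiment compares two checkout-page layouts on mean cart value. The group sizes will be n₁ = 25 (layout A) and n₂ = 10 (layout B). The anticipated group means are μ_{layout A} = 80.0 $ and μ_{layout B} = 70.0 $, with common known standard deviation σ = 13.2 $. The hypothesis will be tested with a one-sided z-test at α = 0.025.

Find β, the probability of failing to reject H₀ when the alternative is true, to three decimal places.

Standardized effect: d = |μ_{layout A} − μ_{layout B}| / σ = |80.0 − 70.0| / 13.2 = 0.7576
Noncentrality parameter: δ = d / √(1/n₁ + 1/n₂) = 0.7576 / √(1/25 + 1/10) = 2.0247
Critical value for a one-sided test at α = 0.025: z_α = 1.960.
Power = Φ(δ − 1.960) = Φ(0.065) = 0.5258.
Type II error: β = 1 − power = 1 − 0.5258 = 0.4742.

β ≈ 0.474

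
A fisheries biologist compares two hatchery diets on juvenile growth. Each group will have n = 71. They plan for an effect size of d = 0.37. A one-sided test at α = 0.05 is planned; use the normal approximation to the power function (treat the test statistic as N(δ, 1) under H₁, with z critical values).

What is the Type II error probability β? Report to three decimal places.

Noncentrality parameter: δ = d·√(n/2) = 0.37 × √(71/2) = 2.2045
One-sided α = 0.05 → critical value z_{0.05} = 1.645.
Power = Φ(δ − 1.645) = Φ(0.560) = 0.7121.
Type II error: β = 1 − power = 1 − 0.7121 = 0.2879.

β ≈ 0.288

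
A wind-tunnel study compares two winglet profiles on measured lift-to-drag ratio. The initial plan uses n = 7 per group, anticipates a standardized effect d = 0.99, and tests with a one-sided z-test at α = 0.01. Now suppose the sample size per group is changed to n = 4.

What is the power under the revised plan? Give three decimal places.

With n = 4 per group: δ = d·√(n/2) = 0.99 × √(4/2) = 1.4001. Critical value z_{0.01} = 2.326.
Revised power = P(Z > 2.326 − δ) = Φ(-0.926) = 0.1772.

Power ≈ 0.177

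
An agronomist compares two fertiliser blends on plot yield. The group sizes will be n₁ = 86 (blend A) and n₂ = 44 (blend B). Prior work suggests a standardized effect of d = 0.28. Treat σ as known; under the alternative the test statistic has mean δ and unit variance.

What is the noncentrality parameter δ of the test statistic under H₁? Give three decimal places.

δ ≈ 1.511

The noncentrality parameter scales effect size by the design's sample-size factor: δ = d / √(1/n₁ + 1/n₂) = 0.28 / √(1/86 + 1/44) = 1.5106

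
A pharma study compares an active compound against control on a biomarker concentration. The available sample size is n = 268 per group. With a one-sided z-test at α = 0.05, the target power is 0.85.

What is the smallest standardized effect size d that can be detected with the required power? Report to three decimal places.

Need Φ(δ − 1.645) = 0.85, so δ = 1.645 + 1.036 = 2.681.
δ = d·√(n/2) ⇒ d = δ/√(n/2) = 2.681/√(268/2) = 0.2316.

d ≈ 0.232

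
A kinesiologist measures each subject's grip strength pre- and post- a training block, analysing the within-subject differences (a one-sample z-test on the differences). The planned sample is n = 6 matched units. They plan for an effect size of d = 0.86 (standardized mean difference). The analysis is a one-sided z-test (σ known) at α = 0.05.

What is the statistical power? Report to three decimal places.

Noncentrality parameter: δ = d·√n = 0.86 × √6 = 2.1066
One-sided α = 0.05 → critical value z_{0.05} = 1.645.
Power = P(Z > 1.645 − δ) = Φ(0.462) = 0.6779.

Power ≈ 0.678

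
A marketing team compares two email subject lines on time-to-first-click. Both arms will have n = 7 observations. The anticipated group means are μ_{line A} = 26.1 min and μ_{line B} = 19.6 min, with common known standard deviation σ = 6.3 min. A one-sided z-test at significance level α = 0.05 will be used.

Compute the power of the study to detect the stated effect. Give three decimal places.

Power ≈ 0.612

Standardized effect: d = |μ_{line A} − μ_{line B}| / σ = |26.1 − 19.6| / 6.3 = 1.0317
Noncentrality parameter: δ = d·√(n/2) = 1.0317 × √(7/2) = 1.9302
One-sided α = 0.05 → critical value z_{0.05} = 1.645.
Power = P(Z > 1.645 − δ) = Φ(0.285) = 0.6123.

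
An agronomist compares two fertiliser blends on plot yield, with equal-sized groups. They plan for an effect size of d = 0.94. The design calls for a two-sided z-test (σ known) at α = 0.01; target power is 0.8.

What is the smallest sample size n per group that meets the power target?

For power 0.8 need Φ(δ − z_{0.005}) = 0.8, so δ = z_{0.005} + z_{0.20} = 2.576 + 0.842 = 3.417.
(The Φ(−δ − z_{α/2}) term is vanishingly small for δ > 0 and is dropped in the standard sample-size formula.)
δ = d·√(n/2) ⇒ n = 2(δ/d)² = 2 × (3.417 / 0.94)² = 26.43.
Rounding up, n = 27 per group.

n = 27 per group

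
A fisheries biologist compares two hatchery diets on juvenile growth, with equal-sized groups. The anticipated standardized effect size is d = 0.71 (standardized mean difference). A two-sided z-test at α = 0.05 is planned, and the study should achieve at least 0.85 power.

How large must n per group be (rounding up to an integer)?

n = 36 per group

Set Φ(δ − 1.960) = 0.85; then δ − 1.960 = Φ⁻¹(0.85) = 1.036, giving δ = 2.996.
(For δ > 0 the lower-tail rejection region contributes negligibly to power, so the one-term inversion is standard.)
δ = d·√(n/2) ⇒ n = 2(δ/d)² = 2 × (2.996 / 0.71)² = 35.62.
Rounding up, n = 36 per group.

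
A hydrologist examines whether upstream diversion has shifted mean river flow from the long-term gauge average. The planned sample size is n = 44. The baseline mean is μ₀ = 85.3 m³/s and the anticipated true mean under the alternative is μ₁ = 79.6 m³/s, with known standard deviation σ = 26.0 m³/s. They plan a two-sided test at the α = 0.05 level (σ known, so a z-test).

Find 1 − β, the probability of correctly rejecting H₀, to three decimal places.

Power ≈ 0.307

Standardized effect: d = |μ₁ − μ₀| / σ = |79.6 − 85.3| / 26.0 = 0.2192
Noncentrality parameter: δ = d·√n = 0.2192 × √44 = 1.4542
Critical value for a two-sided test at α = 0.05: z_{α/2} = 1.960.
Power = Φ(δ − 1.960) + Φ(−δ − 1.960) = Φ(-0.506) + Φ(-3.414) = 0.3065 + 0.0003 = 0.3068.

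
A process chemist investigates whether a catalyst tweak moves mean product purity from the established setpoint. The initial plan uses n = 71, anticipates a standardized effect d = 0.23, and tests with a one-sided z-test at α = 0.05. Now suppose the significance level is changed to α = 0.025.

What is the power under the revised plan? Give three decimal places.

Power ≈ 0.491

δ = d·√n = 0.23 × √71 = 1.9380 (unchanged). New critical value: z_{0.025} = 1.960.
Revised power = Φ(δ − 1.960) = Φ(-0.022) = 0.4912.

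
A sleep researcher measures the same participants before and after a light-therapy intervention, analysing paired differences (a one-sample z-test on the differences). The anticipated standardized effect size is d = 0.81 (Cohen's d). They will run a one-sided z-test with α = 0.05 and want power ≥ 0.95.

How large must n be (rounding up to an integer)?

n = 17

For power 0.95 need Φ(δ − z_{0.05}) = 0.95, so δ = z_{0.05} + z_{0.05} = 1.645 + 1.645 = 3.290.
δ = d·√n ⇒ n = (δ/d)² = (3.290 / 0.81)² = 16.49.
Round up to the next whole unit.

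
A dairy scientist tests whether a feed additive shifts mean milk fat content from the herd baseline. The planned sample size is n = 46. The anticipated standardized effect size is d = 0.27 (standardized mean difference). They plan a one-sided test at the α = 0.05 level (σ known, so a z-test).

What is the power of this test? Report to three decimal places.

Power ≈ 0.574

Noncentrality parameter: δ = d·√n = 0.27 × √46 = 1.8312
Critical value for a one-sided test at α = 0.05: z_α = 1.645.
Power = P(Z > 1.645 − δ) = Φ(0.186) = 0.5739.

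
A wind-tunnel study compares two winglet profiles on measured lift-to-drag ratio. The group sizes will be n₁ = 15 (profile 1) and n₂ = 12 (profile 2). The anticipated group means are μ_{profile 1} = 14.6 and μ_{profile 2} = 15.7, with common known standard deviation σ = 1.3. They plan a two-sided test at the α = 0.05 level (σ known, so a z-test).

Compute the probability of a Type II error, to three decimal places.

Standardized effect: d = |μ_{profile 1} − μ_{profile 2}| / σ = |14.6 − 15.7| / 1.3 = 0.8462
Noncentrality parameter: δ = d / √(1/n₁ + 1/n₂) = 0.8462 / √(1/15 + 1/12) = 2.1848
Critical value for a two-sided test at α = 0.05: z_{α/2} = 1.960.
Power = Φ(δ − 1.960) + Φ(−δ − 1.960) = Φ(0.225) + Φ(-4.145) = 0.5889 + 0.0000 = 0.5889.
Type II error: β = 1 − power = 1 − 0.5889 = 0.4111.

β ≈ 0.411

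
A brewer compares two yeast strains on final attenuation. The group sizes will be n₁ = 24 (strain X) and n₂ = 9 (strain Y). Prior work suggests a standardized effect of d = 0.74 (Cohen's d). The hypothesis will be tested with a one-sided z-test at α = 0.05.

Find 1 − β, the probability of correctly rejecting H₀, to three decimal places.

Power ≈ 0.598

Noncentrality parameter: δ = d / √(1/n₁ + 1/n₂) = 0.74 / √(1/24 + 1/9) = 1.8932
One-sided α = 0.05 → critical value z_{0.05} = 1.645.
Power = P(Z > 1.645 − δ) = Φ(0.248) = 0.5981.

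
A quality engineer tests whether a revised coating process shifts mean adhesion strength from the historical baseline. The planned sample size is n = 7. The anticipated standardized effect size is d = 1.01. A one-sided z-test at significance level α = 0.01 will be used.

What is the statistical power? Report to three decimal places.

Noncentrality parameter: δ = d·√n = 1.01 × √7 = 2.6722
One-sided α = 0.01 → critical value z_{0.01} = 2.326.
Power = Φ(δ − 2.326) = Φ(0.346) = 0.6353.

Power ≈ 0.635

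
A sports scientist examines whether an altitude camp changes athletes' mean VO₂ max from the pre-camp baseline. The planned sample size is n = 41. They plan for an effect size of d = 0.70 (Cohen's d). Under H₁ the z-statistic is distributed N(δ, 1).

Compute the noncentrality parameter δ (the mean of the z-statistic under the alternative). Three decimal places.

δ ≈ 4.482

The noncentrality parameter scales effect size by the design's sample-size factor: δ = d·√n = 0.70 × √41 = 4.4822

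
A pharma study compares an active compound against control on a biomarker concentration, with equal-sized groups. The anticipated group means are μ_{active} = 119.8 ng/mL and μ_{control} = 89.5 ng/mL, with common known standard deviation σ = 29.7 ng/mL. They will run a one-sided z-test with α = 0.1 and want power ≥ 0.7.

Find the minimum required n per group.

Standardized effect: d = |μ_{active} − μ_{control}| / σ = |119.8 − 89.5| / 29.7 = 1.0202
For power 0.7 need Φ(δ − z_{0.1}) = 0.7, so δ = z_{0.1} + z_{0.30} = 1.282 + 0.524 = 1.806.
δ = d·√(n/2) ⇒ n = 2(δ/d)² = 2 × (1.806 / 1.0202)² = 6.27.
Round up to the next whole unit.

n = 7 per group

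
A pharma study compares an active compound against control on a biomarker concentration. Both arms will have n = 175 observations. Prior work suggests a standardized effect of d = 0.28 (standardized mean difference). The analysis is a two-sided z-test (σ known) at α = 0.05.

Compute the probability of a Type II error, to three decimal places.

β ≈ 0.255

Noncentrality parameter: δ = d·√(n/2) = 0.28 × √(175/2) = 2.6192
Critical value for a two-sided test at α = 0.05: z_{α/2} = 1.960.
Power = Φ(δ − 1.960) + Φ(−δ − 1.960) = Φ(0.659) + Φ(-4.579) = 0.7451 + 0.0000 = 0.7451.
Type II error: β = 1 − power = 1 − 0.7451 = 0.2549.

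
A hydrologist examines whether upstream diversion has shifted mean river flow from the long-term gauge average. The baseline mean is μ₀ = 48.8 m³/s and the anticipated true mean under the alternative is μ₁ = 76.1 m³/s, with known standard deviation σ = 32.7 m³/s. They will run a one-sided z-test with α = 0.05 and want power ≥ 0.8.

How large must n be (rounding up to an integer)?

Standardized effect: d = |μ₁ − μ₀| / σ = |76.1 − 48.8| / 32.7 = 0.8349
Set Φ(δ − 1.645) = 0.8; then δ − 1.645 = Φ⁻¹(0.8) = 0.842, giving δ = 2.486.
δ = d·√n ⇒ n = (δ/d)² = (2.486 / 0.8349)² = 8.87.
Rounding up, n = 9.

n = 9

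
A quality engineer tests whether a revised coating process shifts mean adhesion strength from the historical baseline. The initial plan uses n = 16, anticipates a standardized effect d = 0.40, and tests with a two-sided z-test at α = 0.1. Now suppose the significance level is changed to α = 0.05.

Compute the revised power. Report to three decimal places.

Power ≈ 0.360

δ = d·√n = 0.40 × √16 = 1.6000 (unchanged). New critical value: z_{0.025} = 1.960.
Revised power = Φ(δ − 1.960) + Φ(−δ − 1.960) = Φ(-0.360) + Φ(-3.560) = 0.3594 + 0.0002 = 0.3596.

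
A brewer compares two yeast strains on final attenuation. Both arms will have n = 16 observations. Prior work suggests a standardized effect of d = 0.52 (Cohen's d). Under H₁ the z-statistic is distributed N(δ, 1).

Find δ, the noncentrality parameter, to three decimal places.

δ = d·√(n/2) = 0.52 × √(16/2) = 1.4708

δ ≈ 1.471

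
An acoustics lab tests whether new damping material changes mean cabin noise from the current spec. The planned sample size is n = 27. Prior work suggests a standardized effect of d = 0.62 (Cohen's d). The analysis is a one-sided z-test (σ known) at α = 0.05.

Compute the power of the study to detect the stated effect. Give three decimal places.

Power ≈ 0.943

Noncentrality parameter: δ = d·√n = 0.62 × √27 = 3.2216
Critical value for a one-sided test at α = 0.05: z_α = 1.645.
Power = Φ(δ − 1.645) = Φ(1.577) = 0.9426.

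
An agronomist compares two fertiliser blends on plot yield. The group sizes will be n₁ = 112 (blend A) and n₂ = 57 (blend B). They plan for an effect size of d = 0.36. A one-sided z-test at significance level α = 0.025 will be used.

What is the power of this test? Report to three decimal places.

Noncentrality parameter: δ = d / √(1/n₁ + 1/n₂) = 0.36 / √(1/112 + 1/57) = 2.2126
One-sided α = 0.025 → critical value z_{0.025} = 1.960.
Power = P(Z > 1.960 − δ) = Φ(0.253) = 0.5997.

Power ≈ 0.600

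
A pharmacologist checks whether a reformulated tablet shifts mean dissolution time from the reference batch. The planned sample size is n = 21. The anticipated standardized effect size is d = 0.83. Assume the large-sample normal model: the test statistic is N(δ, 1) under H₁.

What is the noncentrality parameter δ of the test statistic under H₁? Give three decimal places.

δ = d·√n = 0.83 × √21 = 3.8035

δ ≈ 3.804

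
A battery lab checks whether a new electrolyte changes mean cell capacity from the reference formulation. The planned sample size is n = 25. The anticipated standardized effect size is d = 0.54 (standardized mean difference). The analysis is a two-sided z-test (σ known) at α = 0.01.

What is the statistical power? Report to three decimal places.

Power ≈ 0.549

Noncentrality parameter: δ = d·√n = 0.54 × √25 = 2.7000
Critical value for a two-sided test at α = 0.01: z_{α/2} = 2.576.
Power = Φ(δ − 2.576) + Φ(−δ − 2.576) = Φ(0.124) + Φ(-5.276) = 0.5494 + 0.0000 = 0.5494.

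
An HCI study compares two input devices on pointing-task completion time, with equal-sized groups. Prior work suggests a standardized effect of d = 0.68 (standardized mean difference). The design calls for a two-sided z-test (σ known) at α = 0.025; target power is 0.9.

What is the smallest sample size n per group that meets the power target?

n = 54 per group

Set Φ(δ − 2.241) = 0.9; then δ − 2.241 = Φ⁻¹(0.9) = 1.282, giving δ = 3.523.
(The Φ(−δ − z_{α/2}) term is vanishingly small for δ > 0 and is dropped in the standard sample-size formula.)
δ = d·√(n/2) ⇒ n = 2(δ/d)² = 2 × (3.523 / 0.68)² = 53.68.
Round up to the next whole unit.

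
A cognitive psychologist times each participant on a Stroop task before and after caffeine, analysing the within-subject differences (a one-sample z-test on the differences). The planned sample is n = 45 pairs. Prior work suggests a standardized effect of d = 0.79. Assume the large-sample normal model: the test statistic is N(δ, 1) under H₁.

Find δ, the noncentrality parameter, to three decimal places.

δ ≈ 5.299

The noncentrality parameter scales effect size by the design's sample-size factor: δ = d·√n = 0.79 × √45 = 5.2995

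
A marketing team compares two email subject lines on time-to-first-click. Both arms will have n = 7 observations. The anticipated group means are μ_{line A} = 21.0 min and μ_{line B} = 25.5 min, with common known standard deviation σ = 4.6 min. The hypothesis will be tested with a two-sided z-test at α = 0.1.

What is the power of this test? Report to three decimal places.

Standardized effect: d = |μ_{line A} − μ_{line B}| / σ = |21.0 − 25.5| / 4.6 = 0.9783
Noncentrality parameter: δ = d·√(n/2) = 0.9783 × √(7/2) = 1.8302
Critical value for a two-sided test at α = 0.1: z_{α/2} = 1.645.
Power = Φ(δ − 1.645) + Φ(−δ − 1.645) = Φ(0.185) + Φ(-3.475) = 0.5735 + 0.0003 = 0.5738.

Power ≈ 0.574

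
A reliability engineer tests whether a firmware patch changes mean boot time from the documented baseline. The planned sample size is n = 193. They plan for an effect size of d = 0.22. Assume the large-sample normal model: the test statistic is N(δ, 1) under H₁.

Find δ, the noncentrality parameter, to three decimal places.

δ = d·√n = 0.22 × √193 = 3.0563

δ ≈ 3.056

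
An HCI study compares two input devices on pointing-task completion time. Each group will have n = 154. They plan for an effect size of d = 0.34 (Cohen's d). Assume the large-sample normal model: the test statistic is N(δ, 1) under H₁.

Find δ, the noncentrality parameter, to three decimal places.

δ = d·√(n/2) = 0.34 × √(154/2) = 2.9835

δ ≈ 2.983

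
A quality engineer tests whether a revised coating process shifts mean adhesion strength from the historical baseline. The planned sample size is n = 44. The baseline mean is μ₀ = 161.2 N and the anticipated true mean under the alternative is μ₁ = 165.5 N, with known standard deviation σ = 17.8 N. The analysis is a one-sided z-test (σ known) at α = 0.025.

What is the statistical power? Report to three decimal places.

Power ≈ 0.360

Standardized effect: d = |μ₁ − μ₀| / σ = |165.5 − 161.2| / 17.8 = 0.2416
Noncentrality parameter: δ = d·√n = 0.2416 × √44 = 1.6024
Critical value for a one-sided test at α = 0.025: z_α = 1.960.
Power = Φ(δ − 1.960) = Φ(-0.358) = 0.3603.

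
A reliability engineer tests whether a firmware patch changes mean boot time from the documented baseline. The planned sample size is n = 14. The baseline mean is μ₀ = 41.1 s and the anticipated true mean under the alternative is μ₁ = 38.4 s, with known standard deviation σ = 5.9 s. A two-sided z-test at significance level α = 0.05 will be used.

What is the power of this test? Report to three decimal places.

Power ≈ 0.402

Standardized effect: d = |μ₁ − μ₀| / σ = |38.4 − 41.1| / 5.9 = 0.4576
Noncentrality parameter: δ = d·√n = 0.4576 × √14 = 1.7123
Two-sided α = 0.05 → critical value z_{0.025} = 1.960.
Power = Φ(δ − 1.960) + Φ(−δ − 1.960) = Φ(-0.248) + Φ(-3.672) = 0.4022 + 0.0001 = 0.4023.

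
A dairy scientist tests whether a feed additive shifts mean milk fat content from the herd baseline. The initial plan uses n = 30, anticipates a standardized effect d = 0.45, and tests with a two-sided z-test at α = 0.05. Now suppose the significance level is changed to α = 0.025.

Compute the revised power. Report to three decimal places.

δ = d·√n = 0.45 × √30 = 2.4648 (unchanged). New critical value: z_{0.0125} = 2.241.
Revised power = Φ(δ − 2.241) + Φ(−δ − 2.241) = Φ(0.223) + Φ(-4.706) = 0.5884 + 0.0000 = 0.5884.

Power ≈ 0.588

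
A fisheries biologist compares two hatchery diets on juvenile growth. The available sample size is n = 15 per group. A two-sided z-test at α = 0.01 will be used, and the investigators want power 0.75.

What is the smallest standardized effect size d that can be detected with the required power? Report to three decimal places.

d ≈ 1.187

Required noncentrality: δ = z_{0.005} + z_{0.25} = 2.576 + 0.674 = 3.250.
(The second rejection-region term Φ(−δ − z_{α/2}) is negligible and dropped.)
δ = d·√(n/2) ⇒ d = δ/√(n/2) = 3.250/√(15/2) = 1.1868.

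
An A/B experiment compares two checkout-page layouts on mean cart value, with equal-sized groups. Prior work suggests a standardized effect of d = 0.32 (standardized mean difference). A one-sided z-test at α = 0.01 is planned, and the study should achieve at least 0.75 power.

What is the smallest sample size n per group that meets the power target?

For power 0.75 need Φ(δ − z_{0.01}) = 0.75, so δ = z_{0.01} + z_{0.25} = 2.326 + 0.674 = 3.001.
δ = d·√(n/2) ⇒ n = 2(δ/d)² = 2 × (3.001 / 0.32)² = 175.88.
Rounding up, n = 176 per group.

n = 176 per group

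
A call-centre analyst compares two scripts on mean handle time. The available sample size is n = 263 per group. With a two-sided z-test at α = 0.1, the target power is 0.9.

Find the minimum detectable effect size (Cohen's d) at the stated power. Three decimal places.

Required noncentrality: δ = z_{0.05} + z_{0.10} = 1.645 + 1.282 = 2.926.
(The second rejection-region term Φ(−δ − z_{α/2}) is negligible and dropped.)
δ = d·√(n/2) ⇒ d = δ/√(n/2) = 2.926/√(263/2) = 0.2552.

d ≈ 0.255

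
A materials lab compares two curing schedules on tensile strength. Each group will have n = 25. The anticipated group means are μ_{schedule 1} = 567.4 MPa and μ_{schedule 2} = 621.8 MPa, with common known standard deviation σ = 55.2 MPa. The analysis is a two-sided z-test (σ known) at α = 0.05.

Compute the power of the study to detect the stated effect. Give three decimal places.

Standardized effect: d = |μ_{schedule 1} − μ_{schedule 2}| / σ = |567.4 − 621.8| / 55.2 = 0.9855
Noncentrality parameter: δ = d·√(n/2) = 0.9855 × √(25/2) = 3.4843
Two-sided α = 0.05 → critical value z_{0.025} = 1.960.
Power = Φ(δ − 1.960) + Φ(−δ − 1.960) = Φ(1.524) + Φ(-5.444) = 0.9363 + 0.0000 = 0.9363.

Power ≈ 0.936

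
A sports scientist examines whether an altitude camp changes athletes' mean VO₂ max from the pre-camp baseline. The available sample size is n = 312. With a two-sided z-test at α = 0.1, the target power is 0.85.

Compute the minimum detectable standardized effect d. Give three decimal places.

d ≈ 0.152

Need Φ(δ − 1.645) = 0.85, so δ = 1.645 + 1.036 = 2.681.
(Lower-tail contribution to power is negligible for δ > 0.)
δ = d·√n ⇒ d = δ/√n = 2.681/√312 = 0.1518.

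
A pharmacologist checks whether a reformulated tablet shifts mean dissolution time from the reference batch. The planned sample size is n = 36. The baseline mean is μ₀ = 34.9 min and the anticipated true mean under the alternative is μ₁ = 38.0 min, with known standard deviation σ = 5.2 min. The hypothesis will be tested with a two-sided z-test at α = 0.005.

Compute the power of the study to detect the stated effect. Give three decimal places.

Standardized effect: d = |μ₁ − μ₀| / σ = |38.0 − 34.9| / 5.2 = 0.5962
Noncentrality parameter: δ = d·√n = 0.5962 × √36 = 3.5769
Critical value for a two-sided test at α = 0.005: z_{α/2} = 2.807.
Power = Φ(δ − 2.807) + Φ(−δ − 2.807) = Φ(0.770) + Φ(-6.384) = 0.7793 + 0.0000 = 0.7793.

Power ≈ 0.779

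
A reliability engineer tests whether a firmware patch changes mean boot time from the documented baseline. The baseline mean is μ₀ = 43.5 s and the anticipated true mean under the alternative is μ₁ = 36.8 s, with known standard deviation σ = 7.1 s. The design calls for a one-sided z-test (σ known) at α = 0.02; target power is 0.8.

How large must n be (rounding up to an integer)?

Standardized effect: d = |μ₁ − μ₀| / σ = |36.8 − 43.5| / 7.1 = 0.9437
Set Φ(δ − 2.054) = 0.8; then δ − 2.054 = Φ⁻¹(0.8) = 0.842, giving δ = 2.895.
δ = d·√n ⇒ n = (δ/d)² = (2.895 / 0.9437)² = 9.41.
Rounding up, n = 10.

n = 10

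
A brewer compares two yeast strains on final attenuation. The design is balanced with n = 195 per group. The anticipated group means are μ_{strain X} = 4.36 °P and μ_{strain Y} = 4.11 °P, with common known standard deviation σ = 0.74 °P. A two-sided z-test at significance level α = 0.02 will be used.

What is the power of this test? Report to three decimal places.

Standardized effect: d = |μ_{strain X} − μ_{strain Y}| / σ = |4.36 − 4.11| / 0.74 = 0.3378
Noncentrality parameter: δ = d·√(n/2) = 0.3378 × √(195/2) = 3.3359
Critical value for a two-sided test at α = 0.02: z_{α/2} = 2.326.
Power = Φ(δ − 2.326) + Φ(−δ − 2.326) = Φ(1.010) + Φ(-5.662) = 0.8436 + 0.0000 = 0.8436.

Power ≈ 0.844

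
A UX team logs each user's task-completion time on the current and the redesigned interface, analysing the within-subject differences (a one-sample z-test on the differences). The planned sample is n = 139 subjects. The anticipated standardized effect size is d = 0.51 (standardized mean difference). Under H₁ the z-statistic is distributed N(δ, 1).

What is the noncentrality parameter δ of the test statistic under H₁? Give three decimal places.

δ = d·√n = 0.51 × √139 = 6.0128

δ ≈ 6.013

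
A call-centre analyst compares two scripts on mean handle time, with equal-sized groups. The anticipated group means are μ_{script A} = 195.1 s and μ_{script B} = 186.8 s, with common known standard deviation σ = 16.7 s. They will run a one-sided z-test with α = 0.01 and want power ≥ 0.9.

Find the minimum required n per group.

Standardized effect: d = |μ_{script A} − μ_{script B}| / σ = |195.1 − 186.8| / 16.7 = 0.4970
Set Φ(δ − 2.326) = 0.9; then δ − 2.326 = Φ⁻¹(0.9) = 1.282, giving δ = 3.608.
δ = d·√(n/2) ⇒ n = 2(δ/d)² = 2 × (3.608 / 0.4970)² = 105.39.
Rounding up, n = 106 per group.

n = 106 per group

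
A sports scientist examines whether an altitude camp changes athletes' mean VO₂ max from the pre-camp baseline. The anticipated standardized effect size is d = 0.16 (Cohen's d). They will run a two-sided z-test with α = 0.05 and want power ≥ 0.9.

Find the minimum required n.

n = 411

Set Φ(δ − 1.960) = 0.9; then δ − 1.960 = Φ⁻¹(0.9) = 1.282, giving δ = 3.242.
(For δ > 0 the lower-tail rejection region contributes negligibly to power, so the one-term inversion is standard.)
δ = d·√n ⇒ n = (δ/d)² = (3.242 / 0.16)² = 410.45.
Rounding up, n = 411.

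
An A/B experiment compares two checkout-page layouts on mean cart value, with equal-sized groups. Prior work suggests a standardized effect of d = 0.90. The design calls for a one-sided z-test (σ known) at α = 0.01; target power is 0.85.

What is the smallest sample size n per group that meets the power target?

For power 0.85 need Φ(δ − z_{0.01}) = 0.85, so δ = z_{0.01} + z_{0.15} = 2.326 + 1.036 = 3.363.
δ = d·√(n/2) ⇒ n = 2(δ/d)² = 2 × (3.363 / 0.90)² = 27.92.
Round up to the next whole unit.

n = 28 per group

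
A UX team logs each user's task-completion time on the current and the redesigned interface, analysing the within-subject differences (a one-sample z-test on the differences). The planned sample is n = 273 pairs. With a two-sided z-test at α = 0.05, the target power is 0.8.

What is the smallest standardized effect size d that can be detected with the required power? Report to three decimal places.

d ≈ 0.170

Required noncentrality: δ = z_{0.025} + z_{0.20} = 1.960 + 0.842 = 2.802.
(Lower-tail contribution to power is negligible for δ > 0.)
δ = d·√n ⇒ d = δ/√n = 2.802/√273 = 0.1696.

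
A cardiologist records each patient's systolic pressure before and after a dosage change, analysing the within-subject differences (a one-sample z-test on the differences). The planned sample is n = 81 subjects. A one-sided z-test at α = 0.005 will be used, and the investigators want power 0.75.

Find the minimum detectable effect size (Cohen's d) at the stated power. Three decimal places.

Need Φ(δ − 2.576) = 0.75, so δ = 2.576 + 0.674 = 3.250.
δ = d·√n ⇒ d = δ/√n = 3.250/√81 = 0.3611.

d ≈ 0.361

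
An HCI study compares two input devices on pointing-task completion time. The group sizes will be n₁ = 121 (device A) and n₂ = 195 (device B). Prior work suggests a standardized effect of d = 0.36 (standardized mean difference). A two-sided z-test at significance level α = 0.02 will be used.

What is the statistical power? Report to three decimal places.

Noncentrality parameter: δ = d / √(1/n₁ + 1/n₂) = 0.36 / √(1/121 + 1/195) = 3.1108
Two-sided α = 0.02 → critical value z_{0.01} = 2.326.
Power = Φ(δ − 2.326) + Φ(−δ − 2.326) = Φ(0.784) + Φ(-5.437) = 0.7836 + 0.0000 = 0.7836.

Power ≈ 0.784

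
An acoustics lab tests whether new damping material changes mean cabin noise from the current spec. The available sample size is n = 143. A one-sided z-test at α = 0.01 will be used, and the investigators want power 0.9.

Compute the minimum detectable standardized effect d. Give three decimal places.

Required noncentrality: δ = z_{0.01} + z_{0.10} = 2.326 + 1.282 = 3.608.
δ = d·√n ⇒ d = δ/√n = 3.608/√143 = 0.3017.

d ≈ 0.302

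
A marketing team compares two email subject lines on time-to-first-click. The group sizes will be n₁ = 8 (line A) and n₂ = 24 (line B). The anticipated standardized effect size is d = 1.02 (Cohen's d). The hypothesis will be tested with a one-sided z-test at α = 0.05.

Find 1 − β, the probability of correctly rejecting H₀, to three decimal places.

Power ≈ 0.803

Noncentrality parameter: δ = d / √(1/n₁ + 1/n₂) = 1.02 / √(1/8 + 1/24) = 2.4985
One-sided α = 0.05 → critical value z_{0.05} = 1.645.
Power = Φ(δ − 1.645) = Φ(0.854) = 0.8033.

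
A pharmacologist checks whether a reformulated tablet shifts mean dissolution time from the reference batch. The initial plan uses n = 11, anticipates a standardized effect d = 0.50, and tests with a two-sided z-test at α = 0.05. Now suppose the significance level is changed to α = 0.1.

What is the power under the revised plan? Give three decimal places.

δ = d·√n = 0.50 × √11 = 1.6583 (unchanged). New critical value: z_{0.05} = 1.645.
Revised power = Φ(δ − 1.645) + Φ(−δ − 1.645) = Φ(0.013) + Φ(-3.303) = 0.5054 + 0.0005 = 0.5058.

Power ≈ 0.506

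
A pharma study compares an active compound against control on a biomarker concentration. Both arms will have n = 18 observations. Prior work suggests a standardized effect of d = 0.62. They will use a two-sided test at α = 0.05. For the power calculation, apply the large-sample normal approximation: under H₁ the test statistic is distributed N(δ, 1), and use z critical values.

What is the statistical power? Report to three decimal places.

Noncentrality parameter: δ = d·√(n/2) = 0.62 × √(18/2) = 1.8600
Critical value for a two-sided test at α = 0.05: z_{α/2} = 1.960.
Power = Φ(δ − 1.960) + Φ(−δ − 1.960) = Φ(-0.100) + Φ(-3.820) = 0.4602 + 0.0001 = 0.4603.

Power ≈ 0.460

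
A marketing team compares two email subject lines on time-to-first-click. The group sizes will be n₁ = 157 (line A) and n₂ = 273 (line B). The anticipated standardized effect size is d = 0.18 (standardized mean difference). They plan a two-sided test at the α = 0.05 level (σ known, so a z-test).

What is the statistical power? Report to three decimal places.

Power ≈ 0.435

Noncentrality parameter: δ = d / √(1/n₁ + 1/n₂) = 0.18 / √(1/157 + 1/273) = 1.7971
Two-sided α = 0.05 → critical value z_{0.025} = 1.960.
Power = Φ(δ − 1.960) + Φ(−δ − 1.960) = Φ(-0.163) + Φ(-3.757) = 0.4353 + 0.0001 = 0.4354.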